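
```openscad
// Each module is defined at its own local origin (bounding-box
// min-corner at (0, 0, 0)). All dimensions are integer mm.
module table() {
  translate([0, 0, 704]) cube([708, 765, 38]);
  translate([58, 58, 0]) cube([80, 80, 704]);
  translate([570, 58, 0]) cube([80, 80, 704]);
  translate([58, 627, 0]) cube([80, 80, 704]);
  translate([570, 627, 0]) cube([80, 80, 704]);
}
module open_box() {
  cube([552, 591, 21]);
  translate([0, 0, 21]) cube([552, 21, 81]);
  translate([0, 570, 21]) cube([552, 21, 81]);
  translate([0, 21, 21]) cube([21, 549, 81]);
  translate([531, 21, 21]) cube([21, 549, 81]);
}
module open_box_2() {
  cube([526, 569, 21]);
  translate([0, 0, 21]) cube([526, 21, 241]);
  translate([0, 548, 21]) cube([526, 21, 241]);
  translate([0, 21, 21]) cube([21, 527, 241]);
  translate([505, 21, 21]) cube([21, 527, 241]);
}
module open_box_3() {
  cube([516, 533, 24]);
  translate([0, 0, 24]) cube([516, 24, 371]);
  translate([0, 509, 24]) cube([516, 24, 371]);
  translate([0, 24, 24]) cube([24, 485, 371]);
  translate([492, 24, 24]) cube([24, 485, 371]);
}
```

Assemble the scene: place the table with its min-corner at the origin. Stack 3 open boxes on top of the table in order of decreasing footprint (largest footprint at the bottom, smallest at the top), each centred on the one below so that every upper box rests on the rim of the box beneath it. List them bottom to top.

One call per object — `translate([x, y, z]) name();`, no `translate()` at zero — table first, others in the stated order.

table();
translate([78, 87, 742]) open_box();
translate([91, 98, 844]) open_box_2();
translate([96, 116, 1106]) open_box_3();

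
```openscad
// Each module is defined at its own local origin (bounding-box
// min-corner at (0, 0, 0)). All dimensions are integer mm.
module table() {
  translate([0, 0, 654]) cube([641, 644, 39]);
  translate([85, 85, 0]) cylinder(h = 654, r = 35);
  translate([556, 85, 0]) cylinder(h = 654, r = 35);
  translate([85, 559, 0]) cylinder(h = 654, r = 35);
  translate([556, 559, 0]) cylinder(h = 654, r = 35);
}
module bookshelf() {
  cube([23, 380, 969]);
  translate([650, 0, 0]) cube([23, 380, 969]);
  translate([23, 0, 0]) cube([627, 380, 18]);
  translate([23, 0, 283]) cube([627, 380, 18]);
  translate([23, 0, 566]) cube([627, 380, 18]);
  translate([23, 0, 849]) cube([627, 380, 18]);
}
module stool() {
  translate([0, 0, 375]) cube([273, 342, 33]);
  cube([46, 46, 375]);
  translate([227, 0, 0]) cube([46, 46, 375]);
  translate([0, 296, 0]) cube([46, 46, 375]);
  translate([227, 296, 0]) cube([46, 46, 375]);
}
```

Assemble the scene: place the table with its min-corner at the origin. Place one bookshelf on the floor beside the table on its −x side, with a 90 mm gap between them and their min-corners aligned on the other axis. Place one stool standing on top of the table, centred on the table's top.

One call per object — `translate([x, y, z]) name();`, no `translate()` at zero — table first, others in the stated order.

table();
translate([-763, 0, 0]) bookshelf();
translate([184, 151, 693]) stool();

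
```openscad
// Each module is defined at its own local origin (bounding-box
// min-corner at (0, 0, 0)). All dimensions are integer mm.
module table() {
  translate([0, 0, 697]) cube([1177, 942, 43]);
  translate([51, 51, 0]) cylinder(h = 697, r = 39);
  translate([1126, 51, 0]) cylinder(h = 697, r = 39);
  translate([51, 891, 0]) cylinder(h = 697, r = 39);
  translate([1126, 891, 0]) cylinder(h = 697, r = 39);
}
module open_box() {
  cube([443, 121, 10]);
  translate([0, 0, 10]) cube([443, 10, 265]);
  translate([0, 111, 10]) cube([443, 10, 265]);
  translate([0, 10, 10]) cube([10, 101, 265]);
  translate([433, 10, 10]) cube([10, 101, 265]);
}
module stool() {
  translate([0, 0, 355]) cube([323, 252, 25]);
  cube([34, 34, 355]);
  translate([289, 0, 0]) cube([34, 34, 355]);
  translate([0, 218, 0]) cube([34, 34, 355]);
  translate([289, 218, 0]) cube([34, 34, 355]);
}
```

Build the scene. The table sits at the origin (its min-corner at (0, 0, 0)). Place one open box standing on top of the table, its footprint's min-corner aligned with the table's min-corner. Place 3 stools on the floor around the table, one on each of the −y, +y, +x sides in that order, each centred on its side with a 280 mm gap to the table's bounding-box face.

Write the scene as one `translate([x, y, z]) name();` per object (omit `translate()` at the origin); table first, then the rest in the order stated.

table();
translate([0, 0, 740]) open_box();
translate([427, -532, 0]) stool();
translate([427, 1222, 0]) stool();
translate([1457, 345, 0]) stool();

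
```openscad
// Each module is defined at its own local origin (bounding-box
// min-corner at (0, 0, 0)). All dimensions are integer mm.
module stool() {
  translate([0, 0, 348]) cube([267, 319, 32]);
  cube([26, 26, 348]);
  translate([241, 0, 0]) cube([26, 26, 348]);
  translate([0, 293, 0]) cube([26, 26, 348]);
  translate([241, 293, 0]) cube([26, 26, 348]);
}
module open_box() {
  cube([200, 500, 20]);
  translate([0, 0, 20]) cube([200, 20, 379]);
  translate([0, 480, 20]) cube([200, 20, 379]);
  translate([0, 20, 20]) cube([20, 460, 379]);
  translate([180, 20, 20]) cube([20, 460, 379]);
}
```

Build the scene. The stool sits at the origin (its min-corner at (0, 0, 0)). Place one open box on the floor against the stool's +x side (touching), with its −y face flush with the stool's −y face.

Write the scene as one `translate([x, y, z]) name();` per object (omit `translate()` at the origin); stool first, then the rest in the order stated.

stool();
translate([267, 0, 0]) open_box();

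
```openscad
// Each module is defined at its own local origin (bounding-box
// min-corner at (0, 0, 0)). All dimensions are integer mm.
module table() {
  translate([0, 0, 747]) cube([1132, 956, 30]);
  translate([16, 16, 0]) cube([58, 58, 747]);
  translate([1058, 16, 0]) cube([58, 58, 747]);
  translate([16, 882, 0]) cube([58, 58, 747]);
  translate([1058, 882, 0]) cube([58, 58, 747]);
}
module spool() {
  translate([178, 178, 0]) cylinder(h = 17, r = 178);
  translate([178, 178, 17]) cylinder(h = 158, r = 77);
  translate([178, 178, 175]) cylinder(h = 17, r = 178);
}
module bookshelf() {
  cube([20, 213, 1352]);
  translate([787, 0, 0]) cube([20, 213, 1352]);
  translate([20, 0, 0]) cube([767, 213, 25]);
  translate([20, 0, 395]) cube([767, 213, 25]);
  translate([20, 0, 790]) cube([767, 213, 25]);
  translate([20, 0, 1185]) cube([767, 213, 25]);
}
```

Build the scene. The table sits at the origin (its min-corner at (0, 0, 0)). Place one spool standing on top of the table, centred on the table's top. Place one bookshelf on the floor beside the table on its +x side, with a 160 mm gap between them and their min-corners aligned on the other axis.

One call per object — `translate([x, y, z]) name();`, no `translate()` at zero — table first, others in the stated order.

table();
translate([388, 300, 777]) spool();
translate([1292, 0, 0]) bookshelf();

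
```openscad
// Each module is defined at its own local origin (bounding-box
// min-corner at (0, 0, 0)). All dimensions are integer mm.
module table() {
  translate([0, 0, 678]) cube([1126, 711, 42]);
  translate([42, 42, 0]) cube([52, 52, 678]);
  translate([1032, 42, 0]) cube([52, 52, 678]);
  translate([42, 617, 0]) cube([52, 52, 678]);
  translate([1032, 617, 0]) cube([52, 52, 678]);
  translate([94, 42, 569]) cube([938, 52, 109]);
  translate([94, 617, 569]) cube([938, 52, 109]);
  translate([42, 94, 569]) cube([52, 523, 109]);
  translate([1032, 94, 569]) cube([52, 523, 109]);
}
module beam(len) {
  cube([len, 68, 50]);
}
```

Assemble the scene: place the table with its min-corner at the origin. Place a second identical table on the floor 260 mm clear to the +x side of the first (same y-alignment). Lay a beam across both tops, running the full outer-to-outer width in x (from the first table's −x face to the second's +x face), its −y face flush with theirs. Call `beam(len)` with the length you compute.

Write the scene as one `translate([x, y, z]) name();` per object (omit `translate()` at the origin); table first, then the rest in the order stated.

table();
translate([1386, 0, 0]) table();
translate([0, 0, 720]) beam(2512);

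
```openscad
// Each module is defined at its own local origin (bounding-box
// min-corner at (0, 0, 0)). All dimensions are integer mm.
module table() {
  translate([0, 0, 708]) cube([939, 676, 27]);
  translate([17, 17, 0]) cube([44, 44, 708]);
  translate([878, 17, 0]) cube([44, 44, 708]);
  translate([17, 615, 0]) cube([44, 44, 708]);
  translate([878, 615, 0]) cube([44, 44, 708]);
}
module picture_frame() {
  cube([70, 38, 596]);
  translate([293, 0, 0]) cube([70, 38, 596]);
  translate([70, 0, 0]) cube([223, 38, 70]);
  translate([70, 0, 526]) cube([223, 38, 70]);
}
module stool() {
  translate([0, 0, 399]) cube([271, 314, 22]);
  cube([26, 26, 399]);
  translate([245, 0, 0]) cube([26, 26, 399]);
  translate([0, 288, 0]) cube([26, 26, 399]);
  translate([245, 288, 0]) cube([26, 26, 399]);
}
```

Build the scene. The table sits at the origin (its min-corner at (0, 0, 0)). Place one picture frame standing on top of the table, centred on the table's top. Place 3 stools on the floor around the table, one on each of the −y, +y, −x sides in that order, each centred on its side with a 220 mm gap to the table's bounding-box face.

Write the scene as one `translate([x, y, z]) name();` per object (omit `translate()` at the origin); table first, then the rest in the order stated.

table();
translate([288, 319, 735]) picture_frame();
translate([334, -534, 0]) stool();
translate([334, 896, 0]) stool();
translate([-491, 181, 0]) stool();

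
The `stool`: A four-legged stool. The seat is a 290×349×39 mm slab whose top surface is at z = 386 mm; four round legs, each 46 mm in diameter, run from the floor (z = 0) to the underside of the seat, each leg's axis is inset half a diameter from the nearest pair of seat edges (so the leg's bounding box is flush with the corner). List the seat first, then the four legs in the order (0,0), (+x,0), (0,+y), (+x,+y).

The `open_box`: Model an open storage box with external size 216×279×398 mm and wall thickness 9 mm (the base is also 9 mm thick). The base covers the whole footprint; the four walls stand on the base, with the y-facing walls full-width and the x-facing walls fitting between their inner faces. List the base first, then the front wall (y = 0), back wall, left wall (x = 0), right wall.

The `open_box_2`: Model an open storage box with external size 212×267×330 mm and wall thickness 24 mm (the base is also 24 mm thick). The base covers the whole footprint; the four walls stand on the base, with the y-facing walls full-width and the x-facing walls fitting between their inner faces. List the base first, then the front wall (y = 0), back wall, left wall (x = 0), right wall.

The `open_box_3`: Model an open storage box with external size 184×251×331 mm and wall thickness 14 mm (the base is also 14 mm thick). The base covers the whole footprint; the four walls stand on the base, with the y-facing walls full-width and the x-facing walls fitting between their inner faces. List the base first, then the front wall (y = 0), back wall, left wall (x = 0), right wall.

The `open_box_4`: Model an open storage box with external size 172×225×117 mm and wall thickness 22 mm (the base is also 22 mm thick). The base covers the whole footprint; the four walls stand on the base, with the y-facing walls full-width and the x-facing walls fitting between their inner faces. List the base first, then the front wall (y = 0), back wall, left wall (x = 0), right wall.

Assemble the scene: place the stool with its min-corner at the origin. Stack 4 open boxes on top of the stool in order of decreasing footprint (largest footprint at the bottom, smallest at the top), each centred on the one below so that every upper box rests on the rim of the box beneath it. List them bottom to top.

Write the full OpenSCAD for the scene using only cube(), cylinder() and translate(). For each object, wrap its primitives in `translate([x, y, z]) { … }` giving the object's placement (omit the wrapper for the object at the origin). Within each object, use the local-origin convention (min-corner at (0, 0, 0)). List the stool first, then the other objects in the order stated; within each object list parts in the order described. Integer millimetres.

translate([0, 0, 347]) cube([290, 349, 39]);
translate([23, 23, 0]) cylinder(h = 347, r = 23);
translate([267, 23, 0]) cylinder(h = 347, r = 23);
translate([23, 326, 0]) cylinder(h = 347, r = 23);
translate([267, 326, 0]) cylinder(h = 347, r = 23);
translate([37, 35, 386]) {
  cube([216, 279, 9]);
  translate([0, 0, 9]) cube([216, 9, 389]);
  translate([0, 270, 9]) cube([216, 9, 389]);
  translate([0, 9, 9]) cube([9, 261, 389]);
  translate([207, 9, 9]) cube([9, 261, 389]);
}
translate([39, 41, 784]) {
  cube([212, 267, 24]);
  translate([0, 0, 24]) cube([212, 24, 306]);
  translate([0, 243, 24]) cube([212, 24, 306]);
  translate([0, 24, 24]) cube([24, 219, 306]);
  translate([188, 24, 24]) cube([24, 219, 306]);
}
translate([53, 49, 1114]) {
  cube([184, 251, 14]);
  translate([0, 0, 14]) cube([184, 14, 317]);
  translate([0, 237, 14]) cube([184, 14, 317]);
  translate([0, 14, 14]) cube([14, 223, 317]);
  translate([170, 14, 14]) cube([14, 223, 317]);
}
translate([59, 62, 1445]) {
  cube([172, 225, 22]);
  translate([0, 0, 22]) cube([172, 22, 95]);
  translate([0, 203, 22]) cube([172, 22, 95]);
  translate([0, 22, 22]) cube([22, 181, 95]);
  translate([150, 22, 22]) cube([22, 181, 95]);
}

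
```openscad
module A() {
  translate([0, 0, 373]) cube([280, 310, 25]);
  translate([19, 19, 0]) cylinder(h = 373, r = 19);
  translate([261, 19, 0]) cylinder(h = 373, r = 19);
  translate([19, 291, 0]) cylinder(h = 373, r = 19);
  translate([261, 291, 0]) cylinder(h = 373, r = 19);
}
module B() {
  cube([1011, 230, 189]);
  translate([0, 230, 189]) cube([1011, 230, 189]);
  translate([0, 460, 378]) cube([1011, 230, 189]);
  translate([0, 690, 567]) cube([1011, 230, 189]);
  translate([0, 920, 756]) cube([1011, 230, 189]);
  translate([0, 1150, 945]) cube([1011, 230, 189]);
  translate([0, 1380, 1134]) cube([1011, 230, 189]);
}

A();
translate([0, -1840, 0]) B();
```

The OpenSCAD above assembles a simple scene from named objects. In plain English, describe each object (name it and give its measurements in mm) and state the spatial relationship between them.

A is a four-legged stool. The seat is 280×310 mm, 25 mm thick, top at z = 398 mm. It stands on four round legs, each 38 mm in diameter, from z = 0 to the seat underside, each leg's axis is inset half a diameter from the nearest pair of seat edges (so the leg's bounding box is flush with the corner).

B is a run of 7 identical solid stair steps. Each tread is 1011×230 mm and each step block is 189 mm high. Step 1 rests on the floor; step k is offset from step 1 by (k−1)×230 mm in y and (k−1)×189 mm in z.

The staircase is on the floor beside the stool on its −y side.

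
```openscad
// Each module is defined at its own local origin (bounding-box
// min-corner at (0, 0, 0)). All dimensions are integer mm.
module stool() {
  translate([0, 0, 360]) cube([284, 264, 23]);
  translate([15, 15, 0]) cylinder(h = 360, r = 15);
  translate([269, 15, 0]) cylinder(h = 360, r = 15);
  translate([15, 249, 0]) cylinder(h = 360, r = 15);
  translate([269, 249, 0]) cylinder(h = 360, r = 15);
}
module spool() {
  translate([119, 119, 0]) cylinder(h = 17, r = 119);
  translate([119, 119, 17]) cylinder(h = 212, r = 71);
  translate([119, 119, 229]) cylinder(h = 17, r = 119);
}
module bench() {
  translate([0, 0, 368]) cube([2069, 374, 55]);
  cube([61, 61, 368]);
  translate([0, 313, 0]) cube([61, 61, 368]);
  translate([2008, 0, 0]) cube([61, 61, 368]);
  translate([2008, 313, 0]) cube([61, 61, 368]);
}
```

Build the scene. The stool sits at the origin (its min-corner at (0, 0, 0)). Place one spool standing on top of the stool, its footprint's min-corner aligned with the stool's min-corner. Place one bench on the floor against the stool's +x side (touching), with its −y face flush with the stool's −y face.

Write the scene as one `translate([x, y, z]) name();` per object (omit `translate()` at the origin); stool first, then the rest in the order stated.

stool();
translate([0, 0, 383]) spool();
translate([284, 0, 0]) bench();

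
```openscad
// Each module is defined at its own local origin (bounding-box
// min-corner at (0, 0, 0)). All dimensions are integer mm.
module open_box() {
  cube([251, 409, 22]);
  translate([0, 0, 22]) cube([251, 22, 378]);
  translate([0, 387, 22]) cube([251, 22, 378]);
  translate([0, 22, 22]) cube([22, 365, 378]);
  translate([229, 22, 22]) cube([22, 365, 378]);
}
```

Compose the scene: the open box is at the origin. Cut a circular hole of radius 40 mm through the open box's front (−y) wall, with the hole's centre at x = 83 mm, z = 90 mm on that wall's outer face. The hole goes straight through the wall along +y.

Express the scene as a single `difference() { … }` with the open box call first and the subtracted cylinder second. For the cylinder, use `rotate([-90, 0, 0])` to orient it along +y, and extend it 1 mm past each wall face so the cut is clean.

difference() {
  open_box();
  translate([83, -1, 90]) rotate([-90, 0, 0]) cylinder(h = 24, r = 40);
}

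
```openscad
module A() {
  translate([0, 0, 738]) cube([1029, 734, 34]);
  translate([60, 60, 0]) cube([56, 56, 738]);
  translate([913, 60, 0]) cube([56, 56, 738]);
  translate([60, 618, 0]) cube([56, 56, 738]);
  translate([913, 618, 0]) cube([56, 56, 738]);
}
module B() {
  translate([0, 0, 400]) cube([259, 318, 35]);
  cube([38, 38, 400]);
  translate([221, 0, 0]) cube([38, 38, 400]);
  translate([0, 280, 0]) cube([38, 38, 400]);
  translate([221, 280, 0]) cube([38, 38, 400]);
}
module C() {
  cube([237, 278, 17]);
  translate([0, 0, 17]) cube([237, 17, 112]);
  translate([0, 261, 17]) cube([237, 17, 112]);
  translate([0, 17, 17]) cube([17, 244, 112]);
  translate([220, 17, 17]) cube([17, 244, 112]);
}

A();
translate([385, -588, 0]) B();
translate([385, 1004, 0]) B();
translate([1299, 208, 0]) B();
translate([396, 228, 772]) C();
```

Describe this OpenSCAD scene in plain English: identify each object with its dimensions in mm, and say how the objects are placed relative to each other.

A is a table: top 1029 mm (x) × 734 mm (y), 34 mm thick, upper face at z = 772 mm, on four 56×56 mm square legs, each inset 60 mm from the nearest pair of top edges, running from z = 0 to the bottom of the top.

B is a four-legged stool. The seat is a 259×318×35 mm slab whose top surface is at z = 435 mm; four square legs, each 38×38 mm in cross-section, run from the floor (z = 0) to the underside of the seat, each flush with a corner of the seat.

C is an open storage box with external size 237×278×129 mm and wall thickness 17 mm (the base is also 17 mm thick). The base covers the whole footprint; the four walls stand on the base, with the y-facing walls full-width and the x-facing walls fitting between their inner faces.

Three stools sit around the table at the −y, +y, +x sides. The open box is on top of the table, centred.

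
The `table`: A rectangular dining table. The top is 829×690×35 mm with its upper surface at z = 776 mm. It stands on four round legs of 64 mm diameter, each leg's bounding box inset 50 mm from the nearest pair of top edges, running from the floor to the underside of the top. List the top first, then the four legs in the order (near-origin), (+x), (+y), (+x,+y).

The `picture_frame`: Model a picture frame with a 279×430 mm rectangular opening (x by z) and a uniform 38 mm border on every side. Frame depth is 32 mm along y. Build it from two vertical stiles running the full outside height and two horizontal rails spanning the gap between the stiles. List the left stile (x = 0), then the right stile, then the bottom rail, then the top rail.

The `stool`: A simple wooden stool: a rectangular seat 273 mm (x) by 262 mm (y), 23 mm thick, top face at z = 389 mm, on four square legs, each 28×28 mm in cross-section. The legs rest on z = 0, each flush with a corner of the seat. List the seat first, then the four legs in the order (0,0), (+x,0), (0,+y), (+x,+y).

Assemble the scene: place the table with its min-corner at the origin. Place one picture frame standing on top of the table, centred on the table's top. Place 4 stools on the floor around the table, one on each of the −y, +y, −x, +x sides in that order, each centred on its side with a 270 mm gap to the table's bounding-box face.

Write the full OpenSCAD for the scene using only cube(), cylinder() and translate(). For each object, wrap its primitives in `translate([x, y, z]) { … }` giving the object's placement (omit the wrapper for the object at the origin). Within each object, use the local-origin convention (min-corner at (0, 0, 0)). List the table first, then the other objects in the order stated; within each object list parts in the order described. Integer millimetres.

translate([0, 0, 741]) cube([829, 690, 35]);
translate([82, 82, 0]) cylinder(h = 741, r = 32);
translate([747, 82, 0]) cylinder(h = 741, r = 32);
translate([82, 608, 0]) cylinder(h = 741, r = 32);
translate([747, 608, 0]) cylinder(h = 741, r = 32);
translate([237, 329, 776]) {
  cube([38, 32, 506]);
  translate([317, 0, 0]) cube([38, 32, 506]);
  translate([38, 0, 0]) cube([279, 32, 38]);
  translate([38, 0, 468]) cube([279, 32, 38]);
}
translate([278, -532, 0]) {
  translate([0, 0, 366]) cube([273, 262, 23]);
  cube([28, 28, 366]);
  translate([245, 0, 0]) cube([28, 28, 366]);
  translate([0, 234, 0]) cube([28, 28, 366]);
  translate([245, 234, 0]) cube([28, 28, 366]);
}
translate([278, 960, 0]) {
  translate([0, 0, 366]) cube([273, 262, 23]);
  cube([28, 28, 366]);
  translate([245, 0, 0]) cube([28, 28, 366]);
  translate([0, 234, 0]) cube([28, 28, 366]);
  translate([245, 234, 0]) cube([28, 28, 366]);
}
translate([-543, 214, 0]) {
  translate([0, 0, 366]) cube([273, 262, 23]);
  cube([28, 28, 366]);
  translate([245, 0, 0]) cube([28, 28, 366]);
  translate([0, 234, 0]) cube([28, 28, 366]);
  translate([245, 234, 0]) cube([28, 28, 366]);
}
translate([1099, 214, 0]) {
  translate([0, 0, 366]) cube([273, 262, 23]);
  cube([28, 28, 366]);
  translate([245, 0, 0]) cube([28, 28, 366]);
  translate([0, 234, 0]) cube([28, 28, 366]);
  translate([245, 234, 0]) cube([28, 28, 366]);
}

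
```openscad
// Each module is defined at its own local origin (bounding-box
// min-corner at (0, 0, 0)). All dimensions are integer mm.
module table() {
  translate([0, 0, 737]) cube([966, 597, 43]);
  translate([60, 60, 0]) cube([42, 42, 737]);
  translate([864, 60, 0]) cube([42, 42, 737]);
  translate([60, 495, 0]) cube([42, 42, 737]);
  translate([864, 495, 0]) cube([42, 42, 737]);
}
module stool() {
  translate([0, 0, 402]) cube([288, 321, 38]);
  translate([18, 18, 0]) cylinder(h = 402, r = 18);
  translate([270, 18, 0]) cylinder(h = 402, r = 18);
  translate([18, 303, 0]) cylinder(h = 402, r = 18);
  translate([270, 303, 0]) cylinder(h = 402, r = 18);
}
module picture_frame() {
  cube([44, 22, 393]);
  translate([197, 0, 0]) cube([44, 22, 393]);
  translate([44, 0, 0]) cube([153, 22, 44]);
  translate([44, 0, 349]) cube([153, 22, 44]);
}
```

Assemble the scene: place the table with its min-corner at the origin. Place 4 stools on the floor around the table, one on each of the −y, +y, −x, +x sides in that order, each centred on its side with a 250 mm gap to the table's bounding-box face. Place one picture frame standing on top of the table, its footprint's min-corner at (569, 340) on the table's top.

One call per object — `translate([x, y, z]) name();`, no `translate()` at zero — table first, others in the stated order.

table();
translate([339, -571, 0]) stool();
translate([339, 847, 0]) stool();
translate([-538, 138, 0]) stool();
translate([1216, 138, 0]) stool();
translate([569, 340, 780]) picture_frame();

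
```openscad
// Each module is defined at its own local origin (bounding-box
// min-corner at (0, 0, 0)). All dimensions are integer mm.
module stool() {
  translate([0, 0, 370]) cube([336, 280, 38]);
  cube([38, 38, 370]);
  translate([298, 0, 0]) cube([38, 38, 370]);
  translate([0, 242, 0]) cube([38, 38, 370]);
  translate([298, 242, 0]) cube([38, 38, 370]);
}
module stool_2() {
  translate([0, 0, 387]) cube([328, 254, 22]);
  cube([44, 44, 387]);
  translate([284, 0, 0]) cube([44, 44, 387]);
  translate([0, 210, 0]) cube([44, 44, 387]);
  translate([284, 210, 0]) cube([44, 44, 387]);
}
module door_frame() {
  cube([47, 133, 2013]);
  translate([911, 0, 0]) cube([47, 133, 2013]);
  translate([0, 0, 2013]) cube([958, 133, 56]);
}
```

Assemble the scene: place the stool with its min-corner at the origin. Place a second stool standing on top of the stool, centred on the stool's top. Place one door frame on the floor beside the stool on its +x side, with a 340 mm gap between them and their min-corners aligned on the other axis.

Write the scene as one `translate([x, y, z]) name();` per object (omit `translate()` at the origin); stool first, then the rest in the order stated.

stool();
translate([4, 13, 408]) stool_2();
translate([676, 0, 0]) door_frame();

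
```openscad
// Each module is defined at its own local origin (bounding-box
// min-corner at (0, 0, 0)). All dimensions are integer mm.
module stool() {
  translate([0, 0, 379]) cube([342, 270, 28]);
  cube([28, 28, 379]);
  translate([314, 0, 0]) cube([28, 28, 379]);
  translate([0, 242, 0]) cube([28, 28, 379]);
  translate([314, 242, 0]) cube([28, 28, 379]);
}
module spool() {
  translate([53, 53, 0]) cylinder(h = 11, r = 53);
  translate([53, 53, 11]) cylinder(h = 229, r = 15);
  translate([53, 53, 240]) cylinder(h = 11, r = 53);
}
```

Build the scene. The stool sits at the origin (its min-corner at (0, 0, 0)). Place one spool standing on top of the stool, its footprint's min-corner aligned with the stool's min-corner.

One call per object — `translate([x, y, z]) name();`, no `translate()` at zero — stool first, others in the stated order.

stool();
translate([0, 0, 407]) spool();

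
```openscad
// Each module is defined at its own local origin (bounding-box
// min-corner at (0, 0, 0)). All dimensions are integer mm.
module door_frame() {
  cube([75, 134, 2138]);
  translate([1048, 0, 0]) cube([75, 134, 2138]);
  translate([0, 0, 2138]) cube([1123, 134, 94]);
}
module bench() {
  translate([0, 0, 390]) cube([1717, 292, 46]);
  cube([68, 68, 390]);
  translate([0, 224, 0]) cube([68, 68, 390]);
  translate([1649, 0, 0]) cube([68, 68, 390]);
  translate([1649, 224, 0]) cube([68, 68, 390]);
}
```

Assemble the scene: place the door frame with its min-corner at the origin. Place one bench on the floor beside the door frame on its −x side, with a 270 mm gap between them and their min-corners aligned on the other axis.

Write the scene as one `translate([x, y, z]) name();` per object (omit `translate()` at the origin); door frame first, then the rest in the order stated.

door_frame();
translate([-1987, 0, 0]) bench();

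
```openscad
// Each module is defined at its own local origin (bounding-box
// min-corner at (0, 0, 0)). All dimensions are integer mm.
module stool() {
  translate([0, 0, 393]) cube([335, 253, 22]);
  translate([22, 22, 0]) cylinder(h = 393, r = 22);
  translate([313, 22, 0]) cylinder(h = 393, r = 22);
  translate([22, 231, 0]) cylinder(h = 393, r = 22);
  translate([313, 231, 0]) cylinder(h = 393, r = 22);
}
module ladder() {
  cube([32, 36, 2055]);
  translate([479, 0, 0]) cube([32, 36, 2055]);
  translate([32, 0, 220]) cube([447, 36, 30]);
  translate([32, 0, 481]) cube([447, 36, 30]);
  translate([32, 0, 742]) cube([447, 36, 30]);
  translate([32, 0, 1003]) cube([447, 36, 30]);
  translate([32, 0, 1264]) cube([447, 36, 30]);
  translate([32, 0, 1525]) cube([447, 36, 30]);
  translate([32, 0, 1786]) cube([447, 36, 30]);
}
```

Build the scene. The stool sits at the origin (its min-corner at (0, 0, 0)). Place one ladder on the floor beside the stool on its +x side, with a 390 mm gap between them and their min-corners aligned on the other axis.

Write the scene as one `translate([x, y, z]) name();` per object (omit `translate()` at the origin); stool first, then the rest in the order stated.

stool();
translate([725, 0, 0]) ladder();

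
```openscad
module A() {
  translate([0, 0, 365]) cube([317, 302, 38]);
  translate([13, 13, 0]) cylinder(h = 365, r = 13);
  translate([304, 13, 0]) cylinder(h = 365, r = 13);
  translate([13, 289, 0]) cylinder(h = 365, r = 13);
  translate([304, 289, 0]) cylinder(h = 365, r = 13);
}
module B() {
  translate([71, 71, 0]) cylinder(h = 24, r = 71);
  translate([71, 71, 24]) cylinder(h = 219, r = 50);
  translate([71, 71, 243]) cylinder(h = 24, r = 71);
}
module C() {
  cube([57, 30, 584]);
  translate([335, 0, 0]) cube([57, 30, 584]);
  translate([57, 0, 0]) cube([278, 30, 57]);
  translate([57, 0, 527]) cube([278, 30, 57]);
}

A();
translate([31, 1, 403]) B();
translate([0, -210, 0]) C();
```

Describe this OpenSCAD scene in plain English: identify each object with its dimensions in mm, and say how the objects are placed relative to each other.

A is a four-legged stool. The seat is 317×302 mm, 38 mm thick, top at z = 403 mm. It stands on four round legs, each 26 mm in diameter, from z = 0 to the seat underside, each leg's axis is inset half a diameter from the nearest pair of seat edges (so the leg's bounding box is flush with the corner).

B is a spool: two coaxial disc flanges of radius 71 mm and thickness 24 mm, joined by a core cylinder of radius 50 mm and height 219 mm. The lower flange rests on z = 0 and the three cylinders share a vertical axis.

C is a rectangular picture frame lying in the x–z plane (depth along y). The opening is 278 mm wide (x) by 470 mm tall (z), surrounded by a border 57 mm wide on all four sides. The frame is 30 mm deep and is made of two full-height vertical stiles with two horizontal rails fitted between them.

The spool is on top of the stool. The picture frame is on the floor beside the stool on its −y side.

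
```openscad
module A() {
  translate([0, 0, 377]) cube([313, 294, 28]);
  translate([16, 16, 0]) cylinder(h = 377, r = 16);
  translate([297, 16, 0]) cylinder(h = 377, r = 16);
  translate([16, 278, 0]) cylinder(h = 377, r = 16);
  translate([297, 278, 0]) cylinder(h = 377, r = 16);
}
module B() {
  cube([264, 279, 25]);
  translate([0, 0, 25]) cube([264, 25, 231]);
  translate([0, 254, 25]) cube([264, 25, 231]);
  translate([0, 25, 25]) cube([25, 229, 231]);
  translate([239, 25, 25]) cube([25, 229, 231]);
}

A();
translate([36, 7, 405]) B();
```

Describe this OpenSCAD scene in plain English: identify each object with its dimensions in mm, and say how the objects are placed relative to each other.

A is a four-legged stool. The seat is 313×294 mm, 28 mm thick, top at z = 405 mm. It stands on four round legs, each 32 mm in diameter, from z = 0 to the seat underside, each leg's axis is inset half a diameter from the nearest pair of seat edges (so the leg's bounding box is flush with the corner).

B is an open-topped rectangular box: outside dimensions 264×279×256 mm, with a uniform wall and base thickness of 25 mm. The base is a full 264×279 slab on the floor; four walls sit on top of the base. The front and back walls (the −y and +y sides) span the full width; the two side walls fit between them.

The open box is on top of the stool.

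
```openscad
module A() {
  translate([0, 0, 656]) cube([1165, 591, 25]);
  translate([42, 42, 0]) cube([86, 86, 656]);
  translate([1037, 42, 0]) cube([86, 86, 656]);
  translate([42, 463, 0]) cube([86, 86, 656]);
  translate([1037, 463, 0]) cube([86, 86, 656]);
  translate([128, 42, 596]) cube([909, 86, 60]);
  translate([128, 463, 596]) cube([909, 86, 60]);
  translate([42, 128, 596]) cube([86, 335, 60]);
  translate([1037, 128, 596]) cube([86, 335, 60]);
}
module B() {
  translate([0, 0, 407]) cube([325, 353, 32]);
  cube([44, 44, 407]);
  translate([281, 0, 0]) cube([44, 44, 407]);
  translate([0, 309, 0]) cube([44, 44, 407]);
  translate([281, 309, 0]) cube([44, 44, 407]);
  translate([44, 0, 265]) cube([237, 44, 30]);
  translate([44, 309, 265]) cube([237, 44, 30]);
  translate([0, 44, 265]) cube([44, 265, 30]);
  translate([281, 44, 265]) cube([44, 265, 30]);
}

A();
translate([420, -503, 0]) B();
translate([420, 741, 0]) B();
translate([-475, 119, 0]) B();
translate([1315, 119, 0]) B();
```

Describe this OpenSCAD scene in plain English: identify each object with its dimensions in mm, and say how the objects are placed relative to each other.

A is a table: top 1165 mm (x) × 591 mm (y), 25 mm thick, upper face at z = 681 mm, on four 86×86 mm square legs, each inset 42 mm from the nearest pair of top edges, running from z = 0 to the bottom of the top. Four apron rails, 86 mm thick and 60 mm tall, run between adjacent legs with their top edges flush with the underside of the top and their outer faces flush with the legs' outer faces.

B is a simple wooden stool: a rectangular seat 325 mm (x) by 353 mm (y), 32 mm thick, top face at z = 439 mm, on four square legs, each 44×44 mm in cross-section. The legs rest on z = 0, each flush with a corner of the seat. Four stretchers, 44 mm wide and 30 mm tall, connect adjacent legs with their undersides at z = 265 mm, each running between the inner faces of the legs it joins and aligned with the legs' outer faces on the other axis.

Four stools sit around the table at the −y, +y, −x, +x sides.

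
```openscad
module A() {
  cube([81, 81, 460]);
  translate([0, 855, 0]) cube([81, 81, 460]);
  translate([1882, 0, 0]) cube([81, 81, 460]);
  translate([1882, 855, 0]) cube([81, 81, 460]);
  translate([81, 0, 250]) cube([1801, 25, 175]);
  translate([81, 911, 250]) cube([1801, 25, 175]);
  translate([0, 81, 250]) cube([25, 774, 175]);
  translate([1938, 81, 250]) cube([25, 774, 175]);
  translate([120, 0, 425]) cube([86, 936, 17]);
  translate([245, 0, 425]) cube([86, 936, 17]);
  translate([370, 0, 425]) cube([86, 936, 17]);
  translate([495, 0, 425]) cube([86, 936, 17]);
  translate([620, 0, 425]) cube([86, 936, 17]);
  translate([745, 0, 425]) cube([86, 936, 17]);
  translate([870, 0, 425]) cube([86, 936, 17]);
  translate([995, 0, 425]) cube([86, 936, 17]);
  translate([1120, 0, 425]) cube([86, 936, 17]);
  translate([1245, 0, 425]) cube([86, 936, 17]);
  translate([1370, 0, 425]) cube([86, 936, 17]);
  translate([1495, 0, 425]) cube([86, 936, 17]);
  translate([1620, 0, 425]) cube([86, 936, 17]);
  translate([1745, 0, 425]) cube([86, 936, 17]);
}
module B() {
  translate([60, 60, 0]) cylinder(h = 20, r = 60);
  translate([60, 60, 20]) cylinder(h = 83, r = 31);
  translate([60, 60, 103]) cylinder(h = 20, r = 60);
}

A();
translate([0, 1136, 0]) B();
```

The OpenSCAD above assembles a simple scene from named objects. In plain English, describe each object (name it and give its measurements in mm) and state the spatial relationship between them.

A is a bed frame 1963 mm long (x) by 936 mm wide (y). Four 81×81 mm corner posts, 460 mm tall, at the corners of the footprint. Four rails of 25 mm thickness and 175 mm height run between adjacent posts with their undersides at z = 250 mm, their outer faces flush with the outside of the frame (the two x-running rails run between the posts' inner faces; the two y-running rails run between the posts' inner faces). 14 slats, each 86 mm wide (x) and 17 mm thick, lie across the top of the two x-running rails, running the full 936 mm width of the frame in y; the slats are evenly spaced along x between the inner faces of the end posts with equal gaps (rounded down to the nearest mm) at the −x end and between each pair — any rounding remainder accumulates at the +x end.

B is a spool: two coaxial disc flanges of radius 60 mm and thickness 20 mm, joined by a core cylinder of radius 31 mm and height 83 mm. The lower flange rests on z = 0 and the three cylinders share a vertical axis.

The spool is on the floor beside the bed frame on its +y side.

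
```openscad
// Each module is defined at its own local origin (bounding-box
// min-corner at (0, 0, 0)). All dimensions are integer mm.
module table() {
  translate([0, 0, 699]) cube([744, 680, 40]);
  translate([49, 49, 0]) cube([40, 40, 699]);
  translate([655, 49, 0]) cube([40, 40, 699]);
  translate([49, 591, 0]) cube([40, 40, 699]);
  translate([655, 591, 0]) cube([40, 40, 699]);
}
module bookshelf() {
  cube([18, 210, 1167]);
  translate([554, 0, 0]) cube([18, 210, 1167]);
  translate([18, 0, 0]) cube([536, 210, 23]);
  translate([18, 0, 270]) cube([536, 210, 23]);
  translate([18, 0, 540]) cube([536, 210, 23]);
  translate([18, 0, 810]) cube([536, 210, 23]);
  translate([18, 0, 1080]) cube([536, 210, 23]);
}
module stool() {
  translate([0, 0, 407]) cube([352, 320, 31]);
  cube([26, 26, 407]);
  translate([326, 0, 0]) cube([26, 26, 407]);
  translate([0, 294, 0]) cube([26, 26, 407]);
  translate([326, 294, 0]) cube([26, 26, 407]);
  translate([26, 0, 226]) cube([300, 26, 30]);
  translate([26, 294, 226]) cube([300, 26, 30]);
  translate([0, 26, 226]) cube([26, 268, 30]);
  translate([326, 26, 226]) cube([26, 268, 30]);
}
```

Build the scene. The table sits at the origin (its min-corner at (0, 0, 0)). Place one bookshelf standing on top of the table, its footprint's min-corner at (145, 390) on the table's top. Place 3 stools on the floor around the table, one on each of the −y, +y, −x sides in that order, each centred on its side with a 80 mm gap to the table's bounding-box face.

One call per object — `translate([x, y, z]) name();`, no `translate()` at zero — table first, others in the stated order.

table();
translate([145, 390, 739]) bookshelf();
translate([196, -400, 0]) stool();
translate([196, 760, 0]) stool();
translate([-432, 180, 0]) stool();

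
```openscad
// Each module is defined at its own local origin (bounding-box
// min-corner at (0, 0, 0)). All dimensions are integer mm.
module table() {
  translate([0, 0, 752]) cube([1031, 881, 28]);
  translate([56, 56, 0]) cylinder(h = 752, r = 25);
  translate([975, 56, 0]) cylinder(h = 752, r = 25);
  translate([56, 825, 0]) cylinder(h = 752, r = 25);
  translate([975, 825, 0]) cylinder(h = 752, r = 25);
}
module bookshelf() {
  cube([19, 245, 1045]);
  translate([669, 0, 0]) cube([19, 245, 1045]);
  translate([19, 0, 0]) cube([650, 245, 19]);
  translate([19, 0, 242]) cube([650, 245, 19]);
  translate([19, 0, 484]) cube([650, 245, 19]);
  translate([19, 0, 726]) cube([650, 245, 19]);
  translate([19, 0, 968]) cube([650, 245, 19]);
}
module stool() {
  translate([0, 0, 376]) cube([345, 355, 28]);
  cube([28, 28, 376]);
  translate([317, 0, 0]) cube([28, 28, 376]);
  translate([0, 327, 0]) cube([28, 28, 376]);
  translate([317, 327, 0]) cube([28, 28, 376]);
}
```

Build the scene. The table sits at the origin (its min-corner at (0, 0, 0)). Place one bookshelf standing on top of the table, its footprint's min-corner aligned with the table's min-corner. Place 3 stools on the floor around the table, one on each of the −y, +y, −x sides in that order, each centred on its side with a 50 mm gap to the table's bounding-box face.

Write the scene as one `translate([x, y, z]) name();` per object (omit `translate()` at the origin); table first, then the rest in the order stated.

table();
translate([0, 0, 780]) bookshelf();
translate([343, -405, 0]) stool();
translate([343, 931, 0]) stool();
translate([-395, 263, 0]) stool();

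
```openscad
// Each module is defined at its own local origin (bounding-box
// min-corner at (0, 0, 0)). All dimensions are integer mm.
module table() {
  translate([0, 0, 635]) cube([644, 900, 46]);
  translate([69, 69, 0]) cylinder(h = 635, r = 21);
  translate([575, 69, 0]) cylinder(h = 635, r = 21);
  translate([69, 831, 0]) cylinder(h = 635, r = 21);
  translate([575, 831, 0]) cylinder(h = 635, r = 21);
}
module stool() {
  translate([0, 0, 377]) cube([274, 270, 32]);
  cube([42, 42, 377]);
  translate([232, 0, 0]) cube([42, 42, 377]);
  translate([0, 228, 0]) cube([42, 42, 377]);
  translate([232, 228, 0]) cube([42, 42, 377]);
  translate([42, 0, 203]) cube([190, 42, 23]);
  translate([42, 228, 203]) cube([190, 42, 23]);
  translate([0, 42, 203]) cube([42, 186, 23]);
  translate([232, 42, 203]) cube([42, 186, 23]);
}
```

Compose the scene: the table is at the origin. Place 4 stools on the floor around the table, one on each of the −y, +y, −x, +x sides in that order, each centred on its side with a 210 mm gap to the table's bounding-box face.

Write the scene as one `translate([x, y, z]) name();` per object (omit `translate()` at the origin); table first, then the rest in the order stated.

table();
translate([185, -480, 0]) stool();
translate([185, 1110, 0]) stool();
translate([-484, 315, 0]) stool();
translate([854, 315, 0]) stool();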